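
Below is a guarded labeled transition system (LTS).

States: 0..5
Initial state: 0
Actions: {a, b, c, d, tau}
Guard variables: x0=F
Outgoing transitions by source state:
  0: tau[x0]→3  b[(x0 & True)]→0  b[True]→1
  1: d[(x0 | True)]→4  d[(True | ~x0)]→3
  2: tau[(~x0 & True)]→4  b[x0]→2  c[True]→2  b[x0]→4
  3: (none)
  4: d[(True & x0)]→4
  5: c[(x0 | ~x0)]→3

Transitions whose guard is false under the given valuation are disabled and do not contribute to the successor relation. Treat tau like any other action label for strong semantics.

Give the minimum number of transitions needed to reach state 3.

Answer: 2

Trace:
Breadth-first toward 3:
  depth 0: {0}
  depth 1: {1}
  depth 2: {3,4}
depth(3)=2, e.g. b·d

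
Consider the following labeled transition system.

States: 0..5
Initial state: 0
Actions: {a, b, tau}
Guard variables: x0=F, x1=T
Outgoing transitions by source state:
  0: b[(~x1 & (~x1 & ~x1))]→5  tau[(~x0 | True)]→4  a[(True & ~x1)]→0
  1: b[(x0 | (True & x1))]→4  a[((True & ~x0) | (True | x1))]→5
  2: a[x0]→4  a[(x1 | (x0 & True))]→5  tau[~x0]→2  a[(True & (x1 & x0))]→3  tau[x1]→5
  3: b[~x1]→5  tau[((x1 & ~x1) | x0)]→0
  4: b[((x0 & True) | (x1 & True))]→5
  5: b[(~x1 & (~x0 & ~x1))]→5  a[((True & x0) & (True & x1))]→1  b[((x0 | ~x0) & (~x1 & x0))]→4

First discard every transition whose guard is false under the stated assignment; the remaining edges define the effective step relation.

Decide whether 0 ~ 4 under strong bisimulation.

Answer: NOT BISIMILAR

Trace:
Refine partition for ~:
  P[0] = {{0,1,2,3,4,5}}
  P[1] = {{0},{1},{2},{3,5},{4}}
stable after 2 split(s): 5 block(s)
[0]={0}  [4]={4}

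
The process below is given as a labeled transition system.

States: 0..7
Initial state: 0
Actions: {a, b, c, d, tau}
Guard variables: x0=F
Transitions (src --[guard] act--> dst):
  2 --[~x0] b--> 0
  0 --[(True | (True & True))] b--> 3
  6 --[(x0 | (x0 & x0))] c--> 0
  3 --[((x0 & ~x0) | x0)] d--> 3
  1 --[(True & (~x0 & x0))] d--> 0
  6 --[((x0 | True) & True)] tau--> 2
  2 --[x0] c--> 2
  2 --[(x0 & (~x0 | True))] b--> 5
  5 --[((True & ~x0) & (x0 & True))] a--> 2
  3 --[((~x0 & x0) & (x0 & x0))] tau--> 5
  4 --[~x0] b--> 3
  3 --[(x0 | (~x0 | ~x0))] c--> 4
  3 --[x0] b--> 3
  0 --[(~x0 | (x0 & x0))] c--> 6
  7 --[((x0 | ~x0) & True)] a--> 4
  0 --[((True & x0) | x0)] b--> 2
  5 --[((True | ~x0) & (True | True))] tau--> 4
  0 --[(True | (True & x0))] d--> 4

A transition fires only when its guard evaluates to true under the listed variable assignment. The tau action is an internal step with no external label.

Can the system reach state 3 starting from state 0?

Answer: REACHABLE

Analysis:
After dropping false guards: 9 live edges.
depth 0: {0}
depth 1: {3,4,6}  now seen {0,3,4,6}
depth 2: {2}  now seen {0,2,3,4,6}
Reachable = {0,2,3,4,6}
trace reaching 3: b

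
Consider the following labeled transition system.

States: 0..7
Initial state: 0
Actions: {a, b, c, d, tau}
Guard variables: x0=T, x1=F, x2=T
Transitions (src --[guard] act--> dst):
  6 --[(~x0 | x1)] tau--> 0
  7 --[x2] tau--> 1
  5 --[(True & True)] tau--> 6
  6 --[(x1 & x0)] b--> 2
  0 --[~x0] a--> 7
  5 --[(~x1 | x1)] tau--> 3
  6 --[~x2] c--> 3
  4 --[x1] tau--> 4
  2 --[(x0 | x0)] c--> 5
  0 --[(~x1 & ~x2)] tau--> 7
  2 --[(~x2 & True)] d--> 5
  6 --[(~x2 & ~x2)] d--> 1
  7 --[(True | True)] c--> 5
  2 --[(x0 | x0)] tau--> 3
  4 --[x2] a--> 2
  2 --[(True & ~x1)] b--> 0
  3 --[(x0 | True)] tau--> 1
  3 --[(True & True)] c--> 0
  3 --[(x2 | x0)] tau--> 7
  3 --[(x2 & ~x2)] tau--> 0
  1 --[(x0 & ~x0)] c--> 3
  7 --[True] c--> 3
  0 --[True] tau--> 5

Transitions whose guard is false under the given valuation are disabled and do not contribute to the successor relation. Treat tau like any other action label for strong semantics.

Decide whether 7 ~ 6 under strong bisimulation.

Answer: NOT BISIMILAR

Working:
Compute ~ classes (split until stable):
  P[0] = {{0,1,2,3,4,5,6,7}}
  P[1] = {{0,5},{1,6},{2},{3,7},{4}}
  P[2] = {{0},{1,6},{2},{3},{4},{5},{7}}
stable after 3 split(s): 7 block(s)
7∈{7}, 6∈{1,6}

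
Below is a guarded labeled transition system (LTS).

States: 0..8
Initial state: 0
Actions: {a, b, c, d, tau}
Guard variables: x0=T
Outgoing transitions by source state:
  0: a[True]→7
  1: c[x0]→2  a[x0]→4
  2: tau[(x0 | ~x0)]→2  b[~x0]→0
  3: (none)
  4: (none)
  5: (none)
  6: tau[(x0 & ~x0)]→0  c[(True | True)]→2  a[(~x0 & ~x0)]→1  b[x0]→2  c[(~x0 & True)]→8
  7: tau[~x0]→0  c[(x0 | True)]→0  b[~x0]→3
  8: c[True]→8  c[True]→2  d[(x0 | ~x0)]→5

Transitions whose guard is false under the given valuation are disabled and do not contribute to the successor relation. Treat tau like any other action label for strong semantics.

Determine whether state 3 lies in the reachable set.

Answer: UNREACHABLE

Trace:
After dropping false guards: 10 live edges.
depth 0: {0}
depth 1: {7}  cumulative {0,7}
Reachable = {0,7}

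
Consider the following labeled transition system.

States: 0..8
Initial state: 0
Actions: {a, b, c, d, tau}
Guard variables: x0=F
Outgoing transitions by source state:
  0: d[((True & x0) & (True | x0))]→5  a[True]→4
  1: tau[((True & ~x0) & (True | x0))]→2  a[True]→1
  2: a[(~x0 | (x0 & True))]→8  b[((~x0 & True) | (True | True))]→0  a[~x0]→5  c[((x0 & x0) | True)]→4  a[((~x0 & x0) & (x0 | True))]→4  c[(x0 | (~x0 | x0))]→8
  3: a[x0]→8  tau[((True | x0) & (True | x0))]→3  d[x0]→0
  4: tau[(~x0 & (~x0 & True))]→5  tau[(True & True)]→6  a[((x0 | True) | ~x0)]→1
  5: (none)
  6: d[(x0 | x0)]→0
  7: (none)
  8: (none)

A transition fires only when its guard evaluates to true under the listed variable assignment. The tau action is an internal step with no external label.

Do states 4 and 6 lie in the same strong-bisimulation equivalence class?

Compute ~ classes (split until stable):
  π0 = {{0,1,2,3,4,5,6,7,8}}
  π1 = {{0},{1,4},{2},{3},{5,6,7,8}}
  π2 = {{0},{1},{2},{3},{4},{5,6,7,8}}
6 equivalence class(es) (converged in 3)
class of 4: {4}; class of 6: {5,6,7,8}

Answer: NOT BISIMILAR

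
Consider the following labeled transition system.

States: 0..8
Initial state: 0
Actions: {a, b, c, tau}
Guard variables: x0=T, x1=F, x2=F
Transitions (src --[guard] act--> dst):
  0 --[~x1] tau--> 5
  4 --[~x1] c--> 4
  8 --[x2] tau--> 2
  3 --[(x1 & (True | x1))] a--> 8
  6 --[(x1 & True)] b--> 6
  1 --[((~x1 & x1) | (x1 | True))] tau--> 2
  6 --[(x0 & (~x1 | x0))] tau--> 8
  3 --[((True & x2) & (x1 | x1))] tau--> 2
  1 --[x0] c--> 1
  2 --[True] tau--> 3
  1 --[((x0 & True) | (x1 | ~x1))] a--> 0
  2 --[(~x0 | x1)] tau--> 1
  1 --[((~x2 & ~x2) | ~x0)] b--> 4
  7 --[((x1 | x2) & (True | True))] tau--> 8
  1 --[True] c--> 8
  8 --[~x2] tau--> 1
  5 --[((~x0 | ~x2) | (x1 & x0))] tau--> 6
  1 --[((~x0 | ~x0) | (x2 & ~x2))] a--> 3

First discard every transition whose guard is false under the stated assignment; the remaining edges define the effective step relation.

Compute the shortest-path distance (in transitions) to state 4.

Answer: 5

Working:
BFS to 4:
  depth 0: {0}
  depth 1: {5}
  depth 2: {6}
  depth 3: {8}
  depth 4: {1}
  depth 5: {2,4}
depth(4)=5, e.g. tau·tau·tau·tau·b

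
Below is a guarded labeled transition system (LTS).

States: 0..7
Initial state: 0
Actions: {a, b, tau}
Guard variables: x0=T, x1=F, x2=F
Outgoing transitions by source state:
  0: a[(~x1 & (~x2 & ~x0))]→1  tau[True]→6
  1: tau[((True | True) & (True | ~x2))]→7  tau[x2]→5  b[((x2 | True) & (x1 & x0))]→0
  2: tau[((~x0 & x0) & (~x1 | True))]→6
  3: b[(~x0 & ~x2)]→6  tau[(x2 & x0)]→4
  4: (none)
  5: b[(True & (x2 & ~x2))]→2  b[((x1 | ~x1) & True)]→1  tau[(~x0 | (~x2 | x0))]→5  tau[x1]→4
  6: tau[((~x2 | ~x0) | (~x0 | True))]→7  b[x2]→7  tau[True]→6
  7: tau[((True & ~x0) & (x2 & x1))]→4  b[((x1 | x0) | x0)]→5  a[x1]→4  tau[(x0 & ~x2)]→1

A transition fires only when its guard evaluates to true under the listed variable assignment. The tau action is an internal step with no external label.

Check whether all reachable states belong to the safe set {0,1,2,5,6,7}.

Allowed set {0,1,2,5,6,7}
Reach set: {0,1,5,6,7}
  0: ✓
  1: ✓
  5: ✓
  6: ✓
  7: ✓

Answer: INVARIANT HOLDS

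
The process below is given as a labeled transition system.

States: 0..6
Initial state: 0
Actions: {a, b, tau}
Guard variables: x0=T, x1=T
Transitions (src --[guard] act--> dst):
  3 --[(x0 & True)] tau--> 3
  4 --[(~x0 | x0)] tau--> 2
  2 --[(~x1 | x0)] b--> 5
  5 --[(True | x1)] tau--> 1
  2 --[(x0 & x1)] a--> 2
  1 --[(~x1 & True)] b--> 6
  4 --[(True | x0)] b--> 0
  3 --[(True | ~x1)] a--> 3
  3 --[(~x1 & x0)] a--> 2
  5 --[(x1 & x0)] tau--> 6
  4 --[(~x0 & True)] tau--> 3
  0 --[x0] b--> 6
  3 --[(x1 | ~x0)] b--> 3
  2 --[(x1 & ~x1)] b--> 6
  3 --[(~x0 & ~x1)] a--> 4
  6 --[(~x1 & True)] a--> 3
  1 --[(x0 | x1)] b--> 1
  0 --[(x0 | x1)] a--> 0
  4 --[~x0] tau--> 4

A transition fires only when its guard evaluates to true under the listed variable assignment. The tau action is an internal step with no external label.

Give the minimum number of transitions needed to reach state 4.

BFS to 4:
  Layer 0: {0}
  Layer 1: {6}
4 never appears.

Answer: UNREACHABLE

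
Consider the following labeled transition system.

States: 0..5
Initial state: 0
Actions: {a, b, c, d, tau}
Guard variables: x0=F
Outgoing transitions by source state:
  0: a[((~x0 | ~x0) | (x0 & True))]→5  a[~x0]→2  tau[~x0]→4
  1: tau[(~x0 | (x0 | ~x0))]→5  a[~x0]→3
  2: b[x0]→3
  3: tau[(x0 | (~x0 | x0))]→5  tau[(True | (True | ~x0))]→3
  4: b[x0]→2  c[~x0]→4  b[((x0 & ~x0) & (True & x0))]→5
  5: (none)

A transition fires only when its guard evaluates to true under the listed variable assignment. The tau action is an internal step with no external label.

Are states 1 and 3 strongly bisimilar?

Answer: NOT BISIMILAR

Trace:
Bisimulation quotient by refinement:
  round 0: {{0,1,2,3,4,5}}
  round 1: {{0,1},{2,5},{3},{4}}
  round 2: {{0},{1},{2,5},{3},{4}}
Fixed point at round 3; 5 class(es).
1∈{1}, 3∈{3}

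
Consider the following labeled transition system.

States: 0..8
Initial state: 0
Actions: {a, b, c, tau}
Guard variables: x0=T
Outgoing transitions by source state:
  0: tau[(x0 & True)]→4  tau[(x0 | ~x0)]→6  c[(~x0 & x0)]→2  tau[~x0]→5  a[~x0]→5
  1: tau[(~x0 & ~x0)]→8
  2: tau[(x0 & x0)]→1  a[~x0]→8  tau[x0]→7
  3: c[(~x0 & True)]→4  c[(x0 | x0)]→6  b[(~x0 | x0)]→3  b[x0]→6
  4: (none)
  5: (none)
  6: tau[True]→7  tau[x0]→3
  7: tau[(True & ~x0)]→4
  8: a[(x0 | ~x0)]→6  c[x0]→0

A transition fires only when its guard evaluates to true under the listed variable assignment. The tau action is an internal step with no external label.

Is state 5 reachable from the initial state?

Answer: UNREACHABLE

Analysis:
11 transition(s) survive guard evaluation.
L0 = {0}
L1 = {4,6}  now seen {0,4,6}
L2 = {3,7}  now seen {0,3,4,6,7}
Reach set: {0,3,4,6,7}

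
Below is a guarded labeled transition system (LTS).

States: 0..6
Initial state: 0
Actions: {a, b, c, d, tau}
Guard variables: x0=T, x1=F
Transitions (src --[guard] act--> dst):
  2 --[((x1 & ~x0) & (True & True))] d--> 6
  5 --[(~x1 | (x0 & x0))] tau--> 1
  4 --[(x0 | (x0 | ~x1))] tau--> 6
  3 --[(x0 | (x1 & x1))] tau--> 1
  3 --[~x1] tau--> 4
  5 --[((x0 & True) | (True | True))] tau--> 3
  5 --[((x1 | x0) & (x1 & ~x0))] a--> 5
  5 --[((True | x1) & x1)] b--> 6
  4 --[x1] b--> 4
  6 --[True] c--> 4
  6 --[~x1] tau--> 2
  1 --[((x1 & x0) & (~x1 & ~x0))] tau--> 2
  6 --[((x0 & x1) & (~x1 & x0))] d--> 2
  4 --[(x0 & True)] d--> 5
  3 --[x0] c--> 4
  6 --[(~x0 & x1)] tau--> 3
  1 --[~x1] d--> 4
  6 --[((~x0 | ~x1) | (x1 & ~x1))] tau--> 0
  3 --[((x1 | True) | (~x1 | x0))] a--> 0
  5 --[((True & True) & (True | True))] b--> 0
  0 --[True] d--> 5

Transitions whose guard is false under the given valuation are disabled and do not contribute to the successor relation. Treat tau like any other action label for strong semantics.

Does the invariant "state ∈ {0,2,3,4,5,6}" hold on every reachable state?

Allowed set {0,2,3,4,5,6}
Reachable = {0,1,2,3,4,5,6}
  0: ok
  1: ✗ unsafe
  2: ok
  3: ok
  4: ok
  5: ok
  6: ok
counterexample path to 1: d·tau

Answer: INVARIANT VIOLATED at state 1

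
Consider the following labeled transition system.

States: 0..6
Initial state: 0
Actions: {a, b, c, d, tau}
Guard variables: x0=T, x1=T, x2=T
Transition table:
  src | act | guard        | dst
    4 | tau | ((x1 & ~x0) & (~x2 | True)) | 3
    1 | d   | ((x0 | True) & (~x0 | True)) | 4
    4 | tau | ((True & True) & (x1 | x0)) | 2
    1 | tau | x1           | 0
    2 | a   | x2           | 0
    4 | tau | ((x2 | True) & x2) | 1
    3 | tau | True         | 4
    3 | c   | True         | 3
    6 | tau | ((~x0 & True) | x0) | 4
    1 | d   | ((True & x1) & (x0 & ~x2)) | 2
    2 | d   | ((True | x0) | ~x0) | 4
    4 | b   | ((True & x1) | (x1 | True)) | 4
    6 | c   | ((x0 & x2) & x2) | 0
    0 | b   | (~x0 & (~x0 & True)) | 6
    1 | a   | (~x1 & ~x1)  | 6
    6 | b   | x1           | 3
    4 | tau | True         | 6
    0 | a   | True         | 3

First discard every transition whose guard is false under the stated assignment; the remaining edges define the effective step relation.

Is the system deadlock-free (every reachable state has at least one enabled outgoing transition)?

Answer: DEADLOCK-FREE

Trace:
Reach set: {0,1,2,3,4,6}
  0: a→3  [1 exit(s)]
  1: d→4  tau→0  [2 exit(s)]
  2: a→0  d→4  [2 exit(s)]
  3: c→3  tau→4  [2 exit(s)]
  4: b→4  tau→1  tau→2  tau→6  [4 exit(s)]
  6: b→3  c→0  tau→4  [3 exit(s)]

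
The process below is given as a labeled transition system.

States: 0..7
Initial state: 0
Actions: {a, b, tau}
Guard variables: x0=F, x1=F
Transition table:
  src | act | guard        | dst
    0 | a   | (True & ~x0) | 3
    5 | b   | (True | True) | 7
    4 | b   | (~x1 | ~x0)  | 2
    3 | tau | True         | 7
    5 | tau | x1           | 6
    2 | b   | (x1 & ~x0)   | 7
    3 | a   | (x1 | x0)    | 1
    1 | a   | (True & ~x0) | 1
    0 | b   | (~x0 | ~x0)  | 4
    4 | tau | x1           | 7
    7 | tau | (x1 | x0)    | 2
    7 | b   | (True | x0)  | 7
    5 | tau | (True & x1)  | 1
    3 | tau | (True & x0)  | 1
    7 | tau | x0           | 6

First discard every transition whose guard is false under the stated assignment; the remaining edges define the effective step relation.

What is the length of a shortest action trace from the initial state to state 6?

Answer: UNREACHABLE

Analysis:
Breadth-first toward 6:
  depth 0: {0}
  depth 1: {3,4}
  depth 2: {2,7}
6 never appears.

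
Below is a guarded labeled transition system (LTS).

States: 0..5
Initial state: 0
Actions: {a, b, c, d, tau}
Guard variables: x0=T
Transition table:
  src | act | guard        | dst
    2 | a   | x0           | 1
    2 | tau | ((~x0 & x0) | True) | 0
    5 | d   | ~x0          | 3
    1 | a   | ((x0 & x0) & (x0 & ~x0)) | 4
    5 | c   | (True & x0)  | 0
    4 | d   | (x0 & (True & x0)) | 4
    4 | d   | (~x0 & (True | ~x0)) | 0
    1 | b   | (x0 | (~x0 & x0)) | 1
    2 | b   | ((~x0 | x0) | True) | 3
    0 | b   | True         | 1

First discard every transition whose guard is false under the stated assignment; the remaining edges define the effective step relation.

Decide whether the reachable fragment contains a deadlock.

Answer: DEADLOCK-FREE

Working:
Reachable = {0,1}
  0: b→1  [1 out]
  1: b→1  [1 out]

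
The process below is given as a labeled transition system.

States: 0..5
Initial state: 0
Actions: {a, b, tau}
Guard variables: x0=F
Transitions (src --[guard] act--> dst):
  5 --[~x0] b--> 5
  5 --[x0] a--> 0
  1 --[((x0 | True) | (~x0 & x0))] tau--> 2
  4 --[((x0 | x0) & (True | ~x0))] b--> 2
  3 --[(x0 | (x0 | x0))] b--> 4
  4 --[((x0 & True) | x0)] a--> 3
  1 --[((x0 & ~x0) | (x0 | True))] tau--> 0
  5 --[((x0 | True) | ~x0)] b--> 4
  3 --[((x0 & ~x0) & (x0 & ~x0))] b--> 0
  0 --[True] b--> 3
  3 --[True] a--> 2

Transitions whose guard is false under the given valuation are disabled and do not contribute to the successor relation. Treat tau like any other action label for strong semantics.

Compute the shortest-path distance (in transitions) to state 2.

Answer: 2

Analysis:
BFS to 2:
  depth 0: {0}
  depth 1: {3}
  depth 2: {2}
depth(2)=2, e.g. b·a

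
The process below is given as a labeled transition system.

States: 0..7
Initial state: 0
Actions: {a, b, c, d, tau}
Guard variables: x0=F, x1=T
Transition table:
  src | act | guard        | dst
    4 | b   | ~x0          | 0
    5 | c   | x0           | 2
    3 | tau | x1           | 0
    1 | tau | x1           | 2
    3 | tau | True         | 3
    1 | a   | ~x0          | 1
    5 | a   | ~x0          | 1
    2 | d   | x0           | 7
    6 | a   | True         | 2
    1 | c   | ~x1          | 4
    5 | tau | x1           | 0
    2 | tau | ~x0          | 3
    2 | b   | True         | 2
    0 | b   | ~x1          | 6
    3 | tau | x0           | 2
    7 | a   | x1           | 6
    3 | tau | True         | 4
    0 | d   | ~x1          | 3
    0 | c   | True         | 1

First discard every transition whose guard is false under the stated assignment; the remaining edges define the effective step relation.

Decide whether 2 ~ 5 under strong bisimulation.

Compute ~ classes (split until stable):
  π0 = {{0,1,2,3,4,5,6,7}}
  π1 = {{0},{1,5},{2},{3},{4},{6,7}}
  π2 = {{0},{1},{2},{3},{4},{5},{6},{7}}
8 equivalence class(es) (converged in 3)
class of 2: {2}; class of 5: {5}

Answer: NOT BISIMILAR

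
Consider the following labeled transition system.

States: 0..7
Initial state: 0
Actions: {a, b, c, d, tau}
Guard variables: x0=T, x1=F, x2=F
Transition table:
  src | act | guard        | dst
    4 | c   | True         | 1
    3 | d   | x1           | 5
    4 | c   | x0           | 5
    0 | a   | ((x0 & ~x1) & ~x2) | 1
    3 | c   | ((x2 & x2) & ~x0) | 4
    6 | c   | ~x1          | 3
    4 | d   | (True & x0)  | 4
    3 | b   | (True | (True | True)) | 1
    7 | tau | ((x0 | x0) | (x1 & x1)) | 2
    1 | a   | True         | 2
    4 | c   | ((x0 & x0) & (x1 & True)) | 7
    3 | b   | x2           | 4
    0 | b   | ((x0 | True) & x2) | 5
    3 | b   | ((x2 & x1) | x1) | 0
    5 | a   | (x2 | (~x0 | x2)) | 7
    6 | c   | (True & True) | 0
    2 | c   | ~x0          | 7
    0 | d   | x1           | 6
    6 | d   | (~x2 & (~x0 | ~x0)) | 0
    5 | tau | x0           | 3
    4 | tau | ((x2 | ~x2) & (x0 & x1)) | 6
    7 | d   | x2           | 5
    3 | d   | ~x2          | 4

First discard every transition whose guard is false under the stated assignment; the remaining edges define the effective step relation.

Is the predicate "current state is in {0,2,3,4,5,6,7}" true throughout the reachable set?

Answer: INVARIANT VIOLATED at state 1

Working:
Inv-set: {0,2,3,4,5,6,7}
Reach set: {0,1,2}
  0: ✓
  1: ✗ unsafe
  2: ✓
counterexample path to 1: a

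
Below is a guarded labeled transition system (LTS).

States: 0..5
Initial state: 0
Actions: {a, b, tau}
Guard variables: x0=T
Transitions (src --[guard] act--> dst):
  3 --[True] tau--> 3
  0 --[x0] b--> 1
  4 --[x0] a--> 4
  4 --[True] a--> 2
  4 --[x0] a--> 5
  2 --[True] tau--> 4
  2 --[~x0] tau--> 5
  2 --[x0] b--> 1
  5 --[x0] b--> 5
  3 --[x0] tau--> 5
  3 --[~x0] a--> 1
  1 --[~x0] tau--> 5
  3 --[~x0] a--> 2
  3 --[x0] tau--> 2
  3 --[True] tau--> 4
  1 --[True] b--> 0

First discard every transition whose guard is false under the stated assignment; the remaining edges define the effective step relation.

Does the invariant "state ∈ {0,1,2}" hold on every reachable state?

Allowed set {0,1,2}
Reachable = {0,1}
  0: ok
  1: ok

Answer: INVARIANT HOLDS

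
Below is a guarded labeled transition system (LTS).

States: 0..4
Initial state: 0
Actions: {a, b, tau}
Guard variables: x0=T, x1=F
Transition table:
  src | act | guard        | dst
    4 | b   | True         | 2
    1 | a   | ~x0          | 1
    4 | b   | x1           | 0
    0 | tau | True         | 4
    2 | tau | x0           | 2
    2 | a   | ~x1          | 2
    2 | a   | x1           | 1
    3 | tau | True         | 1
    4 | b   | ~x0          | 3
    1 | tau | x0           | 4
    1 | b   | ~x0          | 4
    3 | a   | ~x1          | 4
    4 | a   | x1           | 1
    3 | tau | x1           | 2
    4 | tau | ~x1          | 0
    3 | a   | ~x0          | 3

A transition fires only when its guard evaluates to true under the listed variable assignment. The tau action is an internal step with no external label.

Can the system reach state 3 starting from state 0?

Answer: UNREACHABLE

Working:
8 transition(s) survive guard evaluation.
L0 = {0}
L1 = {4}  cumulative {0,4}
L2 = {2}  cumulative {0,2,4}
R = {0,2,4}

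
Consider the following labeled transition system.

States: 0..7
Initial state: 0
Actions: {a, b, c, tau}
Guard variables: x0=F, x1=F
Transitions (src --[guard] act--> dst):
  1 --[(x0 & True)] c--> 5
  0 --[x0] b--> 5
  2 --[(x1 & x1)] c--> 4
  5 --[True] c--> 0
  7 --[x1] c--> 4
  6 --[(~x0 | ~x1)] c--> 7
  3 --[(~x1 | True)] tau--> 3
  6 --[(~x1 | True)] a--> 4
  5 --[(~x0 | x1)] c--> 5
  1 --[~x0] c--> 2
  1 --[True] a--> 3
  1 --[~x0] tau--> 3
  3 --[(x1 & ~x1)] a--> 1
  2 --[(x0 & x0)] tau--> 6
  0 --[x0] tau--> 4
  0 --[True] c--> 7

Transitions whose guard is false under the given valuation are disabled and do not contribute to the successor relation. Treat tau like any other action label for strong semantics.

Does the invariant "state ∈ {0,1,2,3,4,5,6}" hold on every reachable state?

Safe = {0,1,2,3,4,5,6}
Reachable = {0,7}
  0: ok
  7: VIOLATES
reach 7 via c — violates

Answer: INVARIANT VIOLATED at state 7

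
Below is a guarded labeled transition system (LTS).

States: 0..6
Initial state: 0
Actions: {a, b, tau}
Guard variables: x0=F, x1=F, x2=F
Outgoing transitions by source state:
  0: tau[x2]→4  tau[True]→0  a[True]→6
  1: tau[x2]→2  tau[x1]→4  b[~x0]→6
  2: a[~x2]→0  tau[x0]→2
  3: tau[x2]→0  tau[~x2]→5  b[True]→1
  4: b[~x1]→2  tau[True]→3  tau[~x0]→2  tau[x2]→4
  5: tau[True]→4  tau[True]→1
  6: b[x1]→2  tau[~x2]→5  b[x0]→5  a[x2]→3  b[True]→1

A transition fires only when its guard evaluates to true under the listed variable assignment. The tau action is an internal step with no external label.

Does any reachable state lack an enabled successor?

Reach set: {0,1,2,3,4,5,6}
  0: a→6  tau→0  [2 out]
  1: b→6  [1 out]
  2: a→0  [1 out]
  3: b→1  tau→5  [2 out]
  4: b→2  tau→2  tau→3  [3 out]
  5: tau→1  tau→4  [2 out]
  6: b→1  tau→5  [2 out]

Answer: DEADLOCK-FREE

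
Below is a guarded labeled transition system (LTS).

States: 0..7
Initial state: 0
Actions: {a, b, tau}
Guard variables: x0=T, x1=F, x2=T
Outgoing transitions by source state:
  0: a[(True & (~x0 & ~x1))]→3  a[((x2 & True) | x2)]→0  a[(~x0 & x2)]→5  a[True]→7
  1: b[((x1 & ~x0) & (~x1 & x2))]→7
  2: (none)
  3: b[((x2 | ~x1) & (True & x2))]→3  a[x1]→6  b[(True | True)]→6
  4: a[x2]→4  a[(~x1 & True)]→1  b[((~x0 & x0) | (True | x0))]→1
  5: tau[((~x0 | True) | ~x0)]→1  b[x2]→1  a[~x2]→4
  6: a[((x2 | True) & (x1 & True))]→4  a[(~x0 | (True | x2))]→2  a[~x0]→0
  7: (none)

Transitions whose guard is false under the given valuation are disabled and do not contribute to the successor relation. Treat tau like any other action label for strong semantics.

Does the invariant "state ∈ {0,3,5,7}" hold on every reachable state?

Safe = {0,3,5,7}
Reach set: {0,7}
  0: ✓
  7: ✓

Answer: INVARIANT HOLDS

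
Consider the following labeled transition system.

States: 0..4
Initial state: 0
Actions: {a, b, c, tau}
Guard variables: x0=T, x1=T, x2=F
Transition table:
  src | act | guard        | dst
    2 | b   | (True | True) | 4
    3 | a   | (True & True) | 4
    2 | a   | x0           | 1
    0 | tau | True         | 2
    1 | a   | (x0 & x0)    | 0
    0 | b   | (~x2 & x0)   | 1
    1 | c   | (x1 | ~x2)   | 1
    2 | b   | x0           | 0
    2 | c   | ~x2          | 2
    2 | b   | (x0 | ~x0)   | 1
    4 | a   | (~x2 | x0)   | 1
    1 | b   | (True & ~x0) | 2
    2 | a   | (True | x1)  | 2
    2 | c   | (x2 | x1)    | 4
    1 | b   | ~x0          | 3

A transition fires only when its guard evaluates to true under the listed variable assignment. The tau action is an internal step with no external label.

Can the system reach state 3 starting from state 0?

After dropping false guards: 13 live edges.
depth 0: {0}
depth 1: {1,2}  now seen {0,1,2}
depth 2: {4}  now seen {0,1,2,4}
Reach set: {0,1,2,4}

Answer: UNREACHABLE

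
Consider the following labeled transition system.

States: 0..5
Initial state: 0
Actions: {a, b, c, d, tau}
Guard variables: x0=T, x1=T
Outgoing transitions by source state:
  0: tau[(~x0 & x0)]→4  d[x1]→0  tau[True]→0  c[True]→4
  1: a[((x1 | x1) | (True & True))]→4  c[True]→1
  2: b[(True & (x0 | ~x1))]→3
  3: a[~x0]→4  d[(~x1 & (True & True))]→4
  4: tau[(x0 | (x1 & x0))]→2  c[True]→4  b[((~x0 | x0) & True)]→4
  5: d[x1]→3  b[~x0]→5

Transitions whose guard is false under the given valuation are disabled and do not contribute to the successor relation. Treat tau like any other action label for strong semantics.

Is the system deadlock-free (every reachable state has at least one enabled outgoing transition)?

R = {0,2,3,4}
  0: c→4  d→0  tau→0  [3 out]
  2: b→3  [1 out]
  3: ∅  [deadlock]
  4: b→4  c→4  tau→2  [3 out]
trace reaching 3: c·tau·b

Answer: DEADLOCK at state 3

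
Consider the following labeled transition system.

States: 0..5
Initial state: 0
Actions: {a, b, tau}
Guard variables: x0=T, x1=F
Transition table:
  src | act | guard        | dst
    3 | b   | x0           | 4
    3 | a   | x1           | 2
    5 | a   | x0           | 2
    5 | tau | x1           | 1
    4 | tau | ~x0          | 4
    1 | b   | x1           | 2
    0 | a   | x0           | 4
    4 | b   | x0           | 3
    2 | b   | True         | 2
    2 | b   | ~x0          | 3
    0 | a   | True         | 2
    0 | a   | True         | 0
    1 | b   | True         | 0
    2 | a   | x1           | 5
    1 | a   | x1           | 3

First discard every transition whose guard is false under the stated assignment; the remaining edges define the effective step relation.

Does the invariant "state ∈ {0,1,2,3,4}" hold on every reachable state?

Answer: INVARIANT HOLDS

Working:
Safe = {0,1,2,3,4}
R = {0,2,3,4}
  0: safe
  2: safe
  3: safe
  4: safe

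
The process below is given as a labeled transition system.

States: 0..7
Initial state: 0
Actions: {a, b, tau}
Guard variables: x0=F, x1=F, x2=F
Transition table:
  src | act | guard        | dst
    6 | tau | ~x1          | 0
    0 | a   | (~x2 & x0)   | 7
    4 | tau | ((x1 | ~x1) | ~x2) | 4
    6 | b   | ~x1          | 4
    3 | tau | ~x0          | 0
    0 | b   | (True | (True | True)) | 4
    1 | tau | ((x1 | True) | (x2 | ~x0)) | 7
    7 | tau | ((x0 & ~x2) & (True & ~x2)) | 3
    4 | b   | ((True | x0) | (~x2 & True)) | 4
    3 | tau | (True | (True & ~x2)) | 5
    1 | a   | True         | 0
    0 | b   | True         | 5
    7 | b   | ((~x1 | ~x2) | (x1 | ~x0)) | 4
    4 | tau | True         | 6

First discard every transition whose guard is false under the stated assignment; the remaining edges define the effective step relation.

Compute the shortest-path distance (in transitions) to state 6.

Answer: 2

Trace:
Breadth-first toward 6:
  depth 0: {0}
  depth 1: {4,5}
  depth 2: {6}
6 enters at depth 2; path b·tau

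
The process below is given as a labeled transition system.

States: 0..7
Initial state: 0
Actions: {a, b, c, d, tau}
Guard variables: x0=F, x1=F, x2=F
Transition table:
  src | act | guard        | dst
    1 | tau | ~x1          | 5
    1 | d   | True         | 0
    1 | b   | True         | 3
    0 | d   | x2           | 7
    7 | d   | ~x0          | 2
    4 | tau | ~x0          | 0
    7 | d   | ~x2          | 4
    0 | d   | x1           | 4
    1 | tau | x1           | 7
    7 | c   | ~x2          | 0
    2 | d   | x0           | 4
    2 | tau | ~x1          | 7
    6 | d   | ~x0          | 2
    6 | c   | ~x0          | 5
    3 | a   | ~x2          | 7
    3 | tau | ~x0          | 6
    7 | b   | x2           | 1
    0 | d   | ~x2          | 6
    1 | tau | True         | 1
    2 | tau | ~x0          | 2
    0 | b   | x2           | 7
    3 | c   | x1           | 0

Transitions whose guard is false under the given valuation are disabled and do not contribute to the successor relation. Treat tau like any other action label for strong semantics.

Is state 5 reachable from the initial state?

Answer: REACHABLE

Working:
After dropping false guards: 15 live edges.
Layer 0: {0}
Layer 1: {6}  cumulative {0,6}
Layer 2: {2,5}  cumulative {0,2,5,6}
Layer 3: {7}  cumulative {0,2,5,6,7}
Layer 4: {4}  cumulative {0,2,4,5,6,7}
R = {0,2,4,5,6,7}
trace reaching 5: d·c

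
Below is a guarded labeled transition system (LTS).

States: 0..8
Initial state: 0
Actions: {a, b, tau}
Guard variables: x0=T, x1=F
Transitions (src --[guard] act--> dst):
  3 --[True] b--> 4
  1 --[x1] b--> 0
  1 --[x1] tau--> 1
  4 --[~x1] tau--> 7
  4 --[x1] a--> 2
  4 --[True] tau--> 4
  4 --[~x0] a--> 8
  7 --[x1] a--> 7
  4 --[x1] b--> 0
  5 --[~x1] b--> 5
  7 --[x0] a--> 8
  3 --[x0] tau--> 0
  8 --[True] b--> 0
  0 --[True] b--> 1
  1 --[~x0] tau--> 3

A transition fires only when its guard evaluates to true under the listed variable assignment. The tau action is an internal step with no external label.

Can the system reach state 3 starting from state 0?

Guard filter leaves 8 enabled edge(s).
depth 0: {0}
depth 1: {1}  cumulative {0,1}
Reachable = {0,1}

Answer: UNREACHABLE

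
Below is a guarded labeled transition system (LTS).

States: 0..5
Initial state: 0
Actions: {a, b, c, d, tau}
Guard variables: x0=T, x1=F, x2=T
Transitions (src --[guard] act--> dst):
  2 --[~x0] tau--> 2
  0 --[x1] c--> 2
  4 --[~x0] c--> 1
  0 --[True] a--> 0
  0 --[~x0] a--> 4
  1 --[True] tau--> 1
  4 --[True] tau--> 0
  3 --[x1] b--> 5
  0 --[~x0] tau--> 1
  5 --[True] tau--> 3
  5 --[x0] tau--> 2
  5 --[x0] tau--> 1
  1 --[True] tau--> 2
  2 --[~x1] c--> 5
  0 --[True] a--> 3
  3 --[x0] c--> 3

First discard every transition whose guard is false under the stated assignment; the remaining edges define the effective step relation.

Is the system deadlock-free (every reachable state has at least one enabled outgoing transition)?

R = {0,3}
  0: a→0  a→3  [2 out]
  3: c→3  [1 out]

Answer: DEADLOCK-FREE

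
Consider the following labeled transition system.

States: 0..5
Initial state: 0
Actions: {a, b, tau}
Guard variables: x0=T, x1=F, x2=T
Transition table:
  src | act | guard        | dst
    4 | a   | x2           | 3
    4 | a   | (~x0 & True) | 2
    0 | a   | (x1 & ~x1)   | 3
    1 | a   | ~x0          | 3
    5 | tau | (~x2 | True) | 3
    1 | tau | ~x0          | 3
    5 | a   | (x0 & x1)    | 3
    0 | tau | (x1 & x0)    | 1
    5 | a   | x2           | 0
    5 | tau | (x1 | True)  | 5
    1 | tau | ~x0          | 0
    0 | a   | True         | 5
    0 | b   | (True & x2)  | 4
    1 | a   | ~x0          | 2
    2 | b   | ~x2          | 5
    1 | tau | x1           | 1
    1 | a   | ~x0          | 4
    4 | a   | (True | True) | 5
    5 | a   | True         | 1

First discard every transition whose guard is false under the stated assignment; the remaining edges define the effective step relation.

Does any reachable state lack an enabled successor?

R = {0,1,3,4,5}
  0: a→5  b→4  [deg 2]
  1: ∅  [deadlock]
  3: ∅  [deadlock]
  4: a→3  a→5  [deg 2]
  5: a→0  a→1  tau→3  tau→5  [deg 4]
witness 1: a·a

Answer: DEADLOCK at state 1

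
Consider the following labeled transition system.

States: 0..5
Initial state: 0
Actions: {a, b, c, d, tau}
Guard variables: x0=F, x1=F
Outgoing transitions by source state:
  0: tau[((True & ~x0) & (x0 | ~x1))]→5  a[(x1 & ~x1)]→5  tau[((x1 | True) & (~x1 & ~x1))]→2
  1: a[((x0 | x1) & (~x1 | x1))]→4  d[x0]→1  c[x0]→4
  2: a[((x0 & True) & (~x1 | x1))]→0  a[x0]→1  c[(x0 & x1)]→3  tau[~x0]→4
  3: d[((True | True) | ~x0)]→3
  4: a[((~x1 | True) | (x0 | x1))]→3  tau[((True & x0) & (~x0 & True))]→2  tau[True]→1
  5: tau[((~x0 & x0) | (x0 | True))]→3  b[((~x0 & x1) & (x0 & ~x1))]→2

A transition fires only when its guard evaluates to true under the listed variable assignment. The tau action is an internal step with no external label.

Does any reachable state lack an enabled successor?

Reach set: {0,1,2,3,4,5}
  0: tau→2  tau→5  [deg 2]
  1: ∅  [no exit]
  2: tau→4  [deg 1]
  3: d→3  [deg 1]
  4: a→3  tau→1  [deg 2]
  5: tau→3  [deg 1]
witness 1: tau·tau·tau

Answer: DEADLOCK at state 1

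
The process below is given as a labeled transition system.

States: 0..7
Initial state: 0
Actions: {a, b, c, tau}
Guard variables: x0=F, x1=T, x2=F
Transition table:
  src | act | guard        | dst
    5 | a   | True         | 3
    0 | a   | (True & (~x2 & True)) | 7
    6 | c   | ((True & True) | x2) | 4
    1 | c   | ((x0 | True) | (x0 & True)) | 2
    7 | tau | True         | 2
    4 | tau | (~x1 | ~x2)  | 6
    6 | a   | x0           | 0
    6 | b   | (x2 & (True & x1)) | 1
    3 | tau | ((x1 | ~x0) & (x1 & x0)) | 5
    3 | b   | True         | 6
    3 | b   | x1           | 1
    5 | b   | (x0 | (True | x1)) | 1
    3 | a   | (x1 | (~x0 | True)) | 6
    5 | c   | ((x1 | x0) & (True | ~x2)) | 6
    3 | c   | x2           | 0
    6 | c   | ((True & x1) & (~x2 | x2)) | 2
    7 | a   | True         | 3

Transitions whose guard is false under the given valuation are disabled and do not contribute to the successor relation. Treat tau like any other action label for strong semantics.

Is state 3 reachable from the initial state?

13 transition(s) survive guard evaluation.
depth 0: {0}
depth 1: {7}  total {0,7}
depth 2: {2,3}  total {0,2,3,7}
depth 3: {1,6}  total {0,1,2,3,6,7}
depth 4: {4}  total {0,1,2,3,4,6,7}
Reachable = {0,1,2,3,4,6,7}
trace reaching 3: a·a

Answer: REACHABLE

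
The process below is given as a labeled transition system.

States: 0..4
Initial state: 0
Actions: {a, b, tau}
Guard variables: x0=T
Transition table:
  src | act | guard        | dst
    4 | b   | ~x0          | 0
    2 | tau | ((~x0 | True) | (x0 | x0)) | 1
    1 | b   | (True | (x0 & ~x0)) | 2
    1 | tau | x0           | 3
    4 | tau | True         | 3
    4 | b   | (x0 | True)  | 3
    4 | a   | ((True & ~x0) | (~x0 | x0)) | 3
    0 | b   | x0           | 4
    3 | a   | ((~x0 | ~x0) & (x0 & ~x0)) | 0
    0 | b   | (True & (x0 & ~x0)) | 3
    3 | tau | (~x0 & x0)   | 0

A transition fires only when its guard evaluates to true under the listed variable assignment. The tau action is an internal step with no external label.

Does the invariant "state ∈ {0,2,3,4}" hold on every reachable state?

Allowed set {0,2,3,4}
Reach set: {0,3,4}
  0: safe
  3: safe
  4: safe

Answer: INVARIANT HOLDS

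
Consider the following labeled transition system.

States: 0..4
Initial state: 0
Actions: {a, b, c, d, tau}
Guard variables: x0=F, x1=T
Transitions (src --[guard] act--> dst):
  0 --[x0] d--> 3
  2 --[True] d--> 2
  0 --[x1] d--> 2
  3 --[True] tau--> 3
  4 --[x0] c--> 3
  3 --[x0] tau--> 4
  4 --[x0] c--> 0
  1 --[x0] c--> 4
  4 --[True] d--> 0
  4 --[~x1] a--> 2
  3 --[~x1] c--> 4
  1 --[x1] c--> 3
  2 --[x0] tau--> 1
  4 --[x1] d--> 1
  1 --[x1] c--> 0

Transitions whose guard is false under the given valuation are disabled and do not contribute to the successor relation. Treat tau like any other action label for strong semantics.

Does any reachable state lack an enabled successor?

Answer: DEADLOCK-FREE

Analysis:
Reachable = {0,2}
  0: d→2  [deg 1]
  2: d→2  [deg 1]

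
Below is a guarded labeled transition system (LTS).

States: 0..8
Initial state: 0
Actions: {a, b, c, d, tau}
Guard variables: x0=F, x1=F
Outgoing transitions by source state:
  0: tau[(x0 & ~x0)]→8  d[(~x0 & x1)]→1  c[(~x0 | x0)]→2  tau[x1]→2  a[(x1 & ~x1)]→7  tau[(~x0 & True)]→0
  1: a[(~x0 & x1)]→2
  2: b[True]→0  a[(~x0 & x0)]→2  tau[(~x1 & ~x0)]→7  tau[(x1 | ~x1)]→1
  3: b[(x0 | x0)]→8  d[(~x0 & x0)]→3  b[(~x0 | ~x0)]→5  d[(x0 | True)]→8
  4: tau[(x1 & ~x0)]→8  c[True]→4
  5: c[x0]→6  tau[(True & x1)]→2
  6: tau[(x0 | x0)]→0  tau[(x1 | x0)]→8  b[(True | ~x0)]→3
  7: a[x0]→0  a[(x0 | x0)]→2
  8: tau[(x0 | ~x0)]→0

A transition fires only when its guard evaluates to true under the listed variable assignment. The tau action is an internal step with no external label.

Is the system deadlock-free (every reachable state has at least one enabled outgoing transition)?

R = {0,1,2,7}
  0: c→2  tau→0  [2 exit(s)]
  1: ∅  [deadlock]
  2: b→0  tau→1  tau→7  [3 exit(s)]
  7: ∅  [deadlock]
witness 1: c·tau

Answer: DEADLOCK at state 1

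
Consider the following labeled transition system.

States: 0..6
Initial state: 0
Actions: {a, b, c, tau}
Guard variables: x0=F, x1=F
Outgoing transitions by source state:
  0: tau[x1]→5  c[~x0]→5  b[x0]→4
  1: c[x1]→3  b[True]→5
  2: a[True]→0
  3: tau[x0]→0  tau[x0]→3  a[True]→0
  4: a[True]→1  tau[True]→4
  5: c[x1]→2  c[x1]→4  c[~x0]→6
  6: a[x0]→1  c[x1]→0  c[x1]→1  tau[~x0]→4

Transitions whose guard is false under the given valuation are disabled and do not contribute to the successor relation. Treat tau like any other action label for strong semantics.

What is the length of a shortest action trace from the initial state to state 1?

Answer: 4

Working:
Layered search for 1:
  depth 0: {0}
  depth 1: {5}
  depth 2: {6}
  depth 3: {4}
  depth 4: {1}
1 enters at depth 4; path c·c·tau·a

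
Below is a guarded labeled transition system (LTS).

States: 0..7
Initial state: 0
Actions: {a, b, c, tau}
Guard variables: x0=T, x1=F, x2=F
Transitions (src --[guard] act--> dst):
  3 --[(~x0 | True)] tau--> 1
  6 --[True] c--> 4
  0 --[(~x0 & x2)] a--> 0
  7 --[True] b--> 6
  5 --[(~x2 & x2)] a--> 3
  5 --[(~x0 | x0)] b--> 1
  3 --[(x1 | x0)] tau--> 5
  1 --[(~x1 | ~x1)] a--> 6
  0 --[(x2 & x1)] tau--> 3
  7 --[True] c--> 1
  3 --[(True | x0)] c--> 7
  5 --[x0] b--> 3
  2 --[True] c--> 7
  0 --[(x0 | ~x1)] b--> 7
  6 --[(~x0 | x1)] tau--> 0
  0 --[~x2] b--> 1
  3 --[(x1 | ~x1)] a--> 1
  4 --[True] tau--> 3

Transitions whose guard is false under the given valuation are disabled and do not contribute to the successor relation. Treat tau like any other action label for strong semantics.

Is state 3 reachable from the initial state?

Answer: REACHABLE

Working:
Guard filter leaves 14 enabled edge(s).
Layer 0: {0}
Layer 1: {1,7}  now seen {0,1,7}
Layer 2: {6}  now seen {0,1,6,7}
Layer 3: {4}  now seen {0,1,4,6,7}
Layer 4: {3}  now seen {0,1,3,4,6,7}
Layer 5: {5}  now seen {0,1,3,4,5,6,7}
R = {0,1,3,4,5,6,7}
trace reaching 3: b·a·c·tau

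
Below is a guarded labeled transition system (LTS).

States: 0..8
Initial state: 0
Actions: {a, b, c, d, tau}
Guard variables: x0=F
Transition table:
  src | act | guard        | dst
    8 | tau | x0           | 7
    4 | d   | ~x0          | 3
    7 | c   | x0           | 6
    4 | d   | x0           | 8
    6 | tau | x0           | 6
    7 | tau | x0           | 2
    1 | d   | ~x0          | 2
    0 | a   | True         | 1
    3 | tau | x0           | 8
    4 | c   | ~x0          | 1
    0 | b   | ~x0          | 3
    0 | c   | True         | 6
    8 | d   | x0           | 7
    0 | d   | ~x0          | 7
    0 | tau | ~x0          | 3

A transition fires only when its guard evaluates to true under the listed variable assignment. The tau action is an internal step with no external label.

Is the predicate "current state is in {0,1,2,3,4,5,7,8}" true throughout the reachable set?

Answer: INVARIANT VIOLATED at state 6

Analysis:
Safe = {0,1,2,3,4,5,7,8}
Reachable = {0,1,2,3,6,7}
  0: ✓
  1: ✓
  2: ✓
  3: ✓
  6: ✗ unsafe
  7: ✓
reach 6 via c — violates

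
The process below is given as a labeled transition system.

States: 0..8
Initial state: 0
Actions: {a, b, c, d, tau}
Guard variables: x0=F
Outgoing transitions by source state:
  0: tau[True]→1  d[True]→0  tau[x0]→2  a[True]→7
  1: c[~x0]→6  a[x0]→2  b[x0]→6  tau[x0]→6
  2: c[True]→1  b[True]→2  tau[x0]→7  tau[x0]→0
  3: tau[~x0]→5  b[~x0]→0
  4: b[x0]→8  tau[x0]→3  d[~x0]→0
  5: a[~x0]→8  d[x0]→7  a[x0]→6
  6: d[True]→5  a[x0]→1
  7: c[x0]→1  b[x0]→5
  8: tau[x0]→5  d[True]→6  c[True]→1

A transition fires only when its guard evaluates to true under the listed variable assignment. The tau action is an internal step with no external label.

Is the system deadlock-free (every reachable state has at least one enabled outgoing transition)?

Answer: DEADLOCK at state 7

Analysis:
R = {0,1,5,6,7,8}
  0: a→7  d→0  tau→1  [3 out]
  1: c→6  [1 out]
  5: a→8  [1 out]
  6: d→5  [1 out]
  7: ∅  [deadlock]
  8: c→1  d→6  [2 out]
Path to 7: a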